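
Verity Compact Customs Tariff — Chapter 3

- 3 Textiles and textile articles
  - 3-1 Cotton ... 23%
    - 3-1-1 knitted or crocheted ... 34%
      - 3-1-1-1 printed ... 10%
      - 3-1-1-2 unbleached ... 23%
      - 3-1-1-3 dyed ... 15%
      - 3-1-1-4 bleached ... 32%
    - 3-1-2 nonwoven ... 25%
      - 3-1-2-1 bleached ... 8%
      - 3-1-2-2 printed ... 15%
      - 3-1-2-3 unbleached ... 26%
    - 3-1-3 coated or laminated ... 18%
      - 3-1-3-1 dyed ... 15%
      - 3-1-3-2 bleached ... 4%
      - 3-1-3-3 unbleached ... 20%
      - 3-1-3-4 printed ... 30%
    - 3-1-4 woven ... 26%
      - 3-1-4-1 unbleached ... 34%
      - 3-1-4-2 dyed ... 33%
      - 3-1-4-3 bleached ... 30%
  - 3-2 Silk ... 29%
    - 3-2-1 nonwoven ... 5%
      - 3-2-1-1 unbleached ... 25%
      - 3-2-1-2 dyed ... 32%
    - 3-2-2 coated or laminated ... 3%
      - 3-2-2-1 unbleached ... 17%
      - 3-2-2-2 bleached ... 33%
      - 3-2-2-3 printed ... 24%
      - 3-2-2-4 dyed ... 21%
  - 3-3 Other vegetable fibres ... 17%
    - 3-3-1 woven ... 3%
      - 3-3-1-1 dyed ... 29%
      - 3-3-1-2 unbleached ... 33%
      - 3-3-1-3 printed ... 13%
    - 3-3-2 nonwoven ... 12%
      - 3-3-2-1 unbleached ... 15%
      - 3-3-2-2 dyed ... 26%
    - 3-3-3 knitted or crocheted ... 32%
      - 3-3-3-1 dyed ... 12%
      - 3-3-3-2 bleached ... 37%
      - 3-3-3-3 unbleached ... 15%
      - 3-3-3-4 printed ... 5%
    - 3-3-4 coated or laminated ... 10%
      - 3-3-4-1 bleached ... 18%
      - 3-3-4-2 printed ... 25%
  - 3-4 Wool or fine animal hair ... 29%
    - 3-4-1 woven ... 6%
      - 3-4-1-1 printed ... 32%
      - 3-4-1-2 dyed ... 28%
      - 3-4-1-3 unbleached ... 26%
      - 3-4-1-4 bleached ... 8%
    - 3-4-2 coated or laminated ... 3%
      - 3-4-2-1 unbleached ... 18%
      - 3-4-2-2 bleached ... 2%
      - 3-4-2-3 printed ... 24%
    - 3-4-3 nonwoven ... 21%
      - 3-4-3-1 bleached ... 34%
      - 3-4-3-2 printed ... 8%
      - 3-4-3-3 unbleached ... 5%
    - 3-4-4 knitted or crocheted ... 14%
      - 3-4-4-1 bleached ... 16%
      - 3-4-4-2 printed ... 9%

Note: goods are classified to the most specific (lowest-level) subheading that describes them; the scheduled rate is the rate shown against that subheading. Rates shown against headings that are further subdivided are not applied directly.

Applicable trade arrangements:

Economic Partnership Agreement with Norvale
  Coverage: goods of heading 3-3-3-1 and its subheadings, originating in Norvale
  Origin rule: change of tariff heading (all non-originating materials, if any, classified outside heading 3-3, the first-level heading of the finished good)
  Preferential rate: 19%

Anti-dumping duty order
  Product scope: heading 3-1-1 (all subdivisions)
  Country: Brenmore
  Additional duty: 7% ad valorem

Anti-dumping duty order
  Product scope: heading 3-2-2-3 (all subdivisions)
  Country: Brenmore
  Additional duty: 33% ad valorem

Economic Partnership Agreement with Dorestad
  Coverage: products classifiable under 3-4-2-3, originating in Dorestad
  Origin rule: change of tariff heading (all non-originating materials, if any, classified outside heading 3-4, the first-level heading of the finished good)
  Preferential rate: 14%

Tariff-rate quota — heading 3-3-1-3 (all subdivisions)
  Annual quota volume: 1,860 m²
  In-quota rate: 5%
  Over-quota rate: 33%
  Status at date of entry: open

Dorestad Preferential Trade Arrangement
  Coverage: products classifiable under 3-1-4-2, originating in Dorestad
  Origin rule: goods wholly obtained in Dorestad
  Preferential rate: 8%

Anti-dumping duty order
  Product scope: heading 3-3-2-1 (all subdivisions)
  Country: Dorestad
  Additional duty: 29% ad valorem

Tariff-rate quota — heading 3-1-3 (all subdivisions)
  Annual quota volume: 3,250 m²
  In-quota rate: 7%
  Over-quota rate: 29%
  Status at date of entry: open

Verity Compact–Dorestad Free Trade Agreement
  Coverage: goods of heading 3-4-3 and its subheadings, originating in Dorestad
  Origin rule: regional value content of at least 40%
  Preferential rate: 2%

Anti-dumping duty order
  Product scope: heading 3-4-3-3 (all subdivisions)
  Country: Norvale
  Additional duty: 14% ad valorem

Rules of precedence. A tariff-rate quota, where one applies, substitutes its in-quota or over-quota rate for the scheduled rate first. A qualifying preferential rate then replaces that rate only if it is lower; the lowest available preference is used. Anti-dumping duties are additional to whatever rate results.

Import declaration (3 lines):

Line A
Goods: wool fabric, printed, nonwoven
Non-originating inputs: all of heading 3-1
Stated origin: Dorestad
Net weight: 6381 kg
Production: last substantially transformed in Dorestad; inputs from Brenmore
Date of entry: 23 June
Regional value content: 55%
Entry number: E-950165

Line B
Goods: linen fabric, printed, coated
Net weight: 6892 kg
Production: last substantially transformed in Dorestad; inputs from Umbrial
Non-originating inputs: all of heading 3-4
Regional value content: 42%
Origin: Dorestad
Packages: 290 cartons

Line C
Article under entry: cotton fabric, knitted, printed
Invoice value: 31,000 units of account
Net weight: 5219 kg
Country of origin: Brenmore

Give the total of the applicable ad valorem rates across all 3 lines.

44%

Line A: wool → 3-4; nonwoven → 3-4-3; printed → 3-4-3-2. Scheduled 8%. Dorestad agreement on 3-4-2-3: 3-4-3-2 not covered; Dorestad agreement on 3-1-4-2: 3-4-3-2 not covered; Dorestad agreement on 3-4-3: RVC ≥ 40% → 2% available; preferential 2%. → 2%.
Line B: linen → 3-3; coated → 3-3-4; printed → 3-3-4-2. Scheduled 25%. Dorestad agreement on 3-4-2-3: 3-3-4-2 not covered; Dorestad agreement on 3-1-4-2: 3-3-4-2 not covered; Dorestad agreement on 3-4-3: 3-3-4-2 not covered. → 25%.
Line C: cotton → 3-1; knitted → 3-1-1; printed → 3-1-1-1. Scheduled 10%. anti-dumping (Brenmore, 3-1-1): +7%; total 10% + 7% = 17%. → 17%.
Sum: 2% + 25% + 17% = 44%.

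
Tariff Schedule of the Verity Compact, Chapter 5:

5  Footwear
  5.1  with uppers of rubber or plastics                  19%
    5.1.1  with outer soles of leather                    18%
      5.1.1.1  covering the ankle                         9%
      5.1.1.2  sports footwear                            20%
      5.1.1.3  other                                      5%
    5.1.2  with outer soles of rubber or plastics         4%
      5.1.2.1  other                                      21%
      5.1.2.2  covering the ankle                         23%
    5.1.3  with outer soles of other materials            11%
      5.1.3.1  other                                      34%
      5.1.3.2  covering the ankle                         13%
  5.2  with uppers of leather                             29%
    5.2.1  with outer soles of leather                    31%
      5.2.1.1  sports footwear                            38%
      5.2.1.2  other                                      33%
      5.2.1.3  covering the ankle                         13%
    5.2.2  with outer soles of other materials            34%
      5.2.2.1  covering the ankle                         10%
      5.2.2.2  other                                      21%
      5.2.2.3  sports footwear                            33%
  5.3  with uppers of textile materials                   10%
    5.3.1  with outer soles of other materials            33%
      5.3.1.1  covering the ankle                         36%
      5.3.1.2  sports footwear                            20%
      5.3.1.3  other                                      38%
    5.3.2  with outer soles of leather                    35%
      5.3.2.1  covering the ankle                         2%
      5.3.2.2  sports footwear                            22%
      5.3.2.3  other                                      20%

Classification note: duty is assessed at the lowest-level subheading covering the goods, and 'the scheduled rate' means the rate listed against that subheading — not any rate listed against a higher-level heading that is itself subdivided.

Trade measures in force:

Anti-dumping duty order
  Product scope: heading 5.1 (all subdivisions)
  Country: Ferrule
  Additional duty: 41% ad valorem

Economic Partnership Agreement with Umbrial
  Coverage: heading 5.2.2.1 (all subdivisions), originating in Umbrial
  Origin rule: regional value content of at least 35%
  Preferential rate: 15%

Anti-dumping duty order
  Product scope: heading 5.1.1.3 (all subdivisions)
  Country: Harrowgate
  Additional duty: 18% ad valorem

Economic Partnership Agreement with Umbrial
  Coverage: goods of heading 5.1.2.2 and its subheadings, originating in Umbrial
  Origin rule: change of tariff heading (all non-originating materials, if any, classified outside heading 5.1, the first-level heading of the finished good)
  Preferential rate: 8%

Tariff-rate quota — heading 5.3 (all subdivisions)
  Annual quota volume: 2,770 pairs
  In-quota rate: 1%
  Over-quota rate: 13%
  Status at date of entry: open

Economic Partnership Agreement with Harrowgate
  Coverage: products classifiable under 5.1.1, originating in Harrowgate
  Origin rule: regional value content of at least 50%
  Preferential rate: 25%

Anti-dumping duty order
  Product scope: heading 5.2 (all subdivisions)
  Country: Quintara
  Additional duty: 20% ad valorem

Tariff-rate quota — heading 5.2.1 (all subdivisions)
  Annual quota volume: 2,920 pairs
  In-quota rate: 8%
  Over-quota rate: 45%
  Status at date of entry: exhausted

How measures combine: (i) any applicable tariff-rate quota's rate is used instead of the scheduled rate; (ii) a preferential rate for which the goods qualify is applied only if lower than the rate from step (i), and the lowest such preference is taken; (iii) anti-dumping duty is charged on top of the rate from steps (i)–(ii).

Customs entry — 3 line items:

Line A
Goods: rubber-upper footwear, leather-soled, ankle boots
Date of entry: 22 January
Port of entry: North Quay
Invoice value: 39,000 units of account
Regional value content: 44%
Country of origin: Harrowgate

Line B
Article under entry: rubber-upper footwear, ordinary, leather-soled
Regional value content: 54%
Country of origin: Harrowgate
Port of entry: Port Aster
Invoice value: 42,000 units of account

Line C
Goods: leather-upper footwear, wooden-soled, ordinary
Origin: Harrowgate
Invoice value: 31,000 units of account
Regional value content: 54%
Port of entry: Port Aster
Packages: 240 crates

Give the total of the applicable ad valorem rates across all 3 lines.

Line A: rubber-upper → 5.1; leather-soled → 5.1.1; ankle boots → 5.1.1.1. Scheduled 9%. Harrowgate agreement on 5.1.1: RVC < 50%. → 9%.
Line B: rubber-upper → 5.1; leather-soled → 5.1.1; ordinary → 5.1.1.3. Scheduled 5%. Harrowgate agreement on 5.1.1: RVC ≥ 50% → 25% available; preference 25% not lower than 5% → no reduction; anti-dumping (Harrowgate, 5.1.1.3): +18%; total 5% + 18% = 23%. → 23%.
Line C: leather-upper → 5.2; wooden-soled → 5.2.2; ordinary → 5.2.2.2. Scheduled 21%. Harrowgate agreement on 5.1.1: 5.2.2.2 not covered. → 21%.
Sum: 9% + 23% + 21% = 53%.

53%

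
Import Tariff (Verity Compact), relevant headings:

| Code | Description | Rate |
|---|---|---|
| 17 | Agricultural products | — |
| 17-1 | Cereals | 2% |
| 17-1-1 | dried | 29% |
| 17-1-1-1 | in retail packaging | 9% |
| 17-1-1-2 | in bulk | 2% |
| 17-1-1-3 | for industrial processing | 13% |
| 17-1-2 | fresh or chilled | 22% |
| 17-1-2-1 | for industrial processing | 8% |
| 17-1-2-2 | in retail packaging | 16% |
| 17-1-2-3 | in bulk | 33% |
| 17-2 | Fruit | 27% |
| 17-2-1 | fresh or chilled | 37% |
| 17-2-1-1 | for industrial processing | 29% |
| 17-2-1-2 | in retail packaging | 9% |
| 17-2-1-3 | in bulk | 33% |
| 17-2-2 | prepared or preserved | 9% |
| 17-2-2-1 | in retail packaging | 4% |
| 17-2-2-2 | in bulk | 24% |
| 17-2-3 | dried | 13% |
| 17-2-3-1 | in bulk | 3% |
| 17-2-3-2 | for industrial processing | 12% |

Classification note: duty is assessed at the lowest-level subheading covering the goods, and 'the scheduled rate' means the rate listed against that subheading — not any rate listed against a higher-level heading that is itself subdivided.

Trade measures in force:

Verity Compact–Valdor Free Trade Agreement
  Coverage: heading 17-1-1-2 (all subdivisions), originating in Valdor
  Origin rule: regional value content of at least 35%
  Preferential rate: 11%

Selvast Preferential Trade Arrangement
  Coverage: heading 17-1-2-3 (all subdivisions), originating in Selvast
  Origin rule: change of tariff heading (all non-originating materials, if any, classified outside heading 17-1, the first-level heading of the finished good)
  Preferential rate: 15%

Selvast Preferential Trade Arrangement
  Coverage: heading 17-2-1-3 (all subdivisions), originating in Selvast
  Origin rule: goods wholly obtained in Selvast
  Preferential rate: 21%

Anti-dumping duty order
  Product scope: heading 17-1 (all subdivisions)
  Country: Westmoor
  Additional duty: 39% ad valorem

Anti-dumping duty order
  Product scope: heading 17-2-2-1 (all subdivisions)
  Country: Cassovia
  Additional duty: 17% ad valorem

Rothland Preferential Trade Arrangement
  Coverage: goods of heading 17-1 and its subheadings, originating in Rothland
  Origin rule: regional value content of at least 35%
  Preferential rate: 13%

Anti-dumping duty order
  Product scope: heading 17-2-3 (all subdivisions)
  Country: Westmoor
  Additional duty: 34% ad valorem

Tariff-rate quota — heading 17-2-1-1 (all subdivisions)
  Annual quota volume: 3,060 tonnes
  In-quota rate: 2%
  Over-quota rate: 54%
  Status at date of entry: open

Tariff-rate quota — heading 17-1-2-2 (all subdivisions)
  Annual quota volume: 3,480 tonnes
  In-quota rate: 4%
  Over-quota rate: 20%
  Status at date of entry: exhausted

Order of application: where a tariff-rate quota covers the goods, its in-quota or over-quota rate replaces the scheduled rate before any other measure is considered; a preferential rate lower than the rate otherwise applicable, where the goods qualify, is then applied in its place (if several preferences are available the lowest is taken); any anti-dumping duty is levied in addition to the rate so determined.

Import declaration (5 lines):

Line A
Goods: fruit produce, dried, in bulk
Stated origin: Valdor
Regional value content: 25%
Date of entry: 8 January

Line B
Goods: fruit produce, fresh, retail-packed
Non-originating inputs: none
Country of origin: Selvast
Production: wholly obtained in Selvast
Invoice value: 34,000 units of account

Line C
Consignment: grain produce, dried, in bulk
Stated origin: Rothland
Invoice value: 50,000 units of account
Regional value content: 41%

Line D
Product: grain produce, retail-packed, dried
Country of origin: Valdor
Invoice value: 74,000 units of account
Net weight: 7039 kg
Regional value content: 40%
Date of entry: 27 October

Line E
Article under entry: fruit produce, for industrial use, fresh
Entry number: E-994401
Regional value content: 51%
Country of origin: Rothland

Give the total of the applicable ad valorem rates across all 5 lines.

Line A: fruit → 17-2; dried → 17-2-3; in bulk → 17-2-3-1. Scheduled 3%. Valdor agreement on 17-1-1-2: 17-2-3-1 not covered. → 3%.
Line B: fruit → 17-2; fresh → 17-2-1; retail-packed → 17-2-1-2. Scheduled 9%. Selvast agreement on 17-1-2-3: 17-2-1-2 not covered; Selvast agreement on 17-2-1-3: 17-2-1-2 not covered. → 9%.
Line C: grain → 17-1; dried → 17-1-1; in bulk → 17-1-1-2. Scheduled 2%. Rothland agreement on 17-1: RVC ≥ 35% → 13% available; preference 13% not lower than 2% → no reduction. → 2%.
Line D: grain → 17-1; dried → 17-1-1; retail-packed → 17-1-1-1. Scheduled 9%. Valdor agreement on 17-1-1-2: 17-1-1-1 not covered. → 9%.
Line E: fruit → 17-2; fresh → 17-2-1; for industrial use → 17-2-1-1. Scheduled 29%. quota on 17-2-1-1 open → in-quota 2%; Rothland agreement on 17-1: 17-2-1-1 not covered. → 2%.
Sum: 3% + 9% + 2% + 9% + 2% = 25%.

25%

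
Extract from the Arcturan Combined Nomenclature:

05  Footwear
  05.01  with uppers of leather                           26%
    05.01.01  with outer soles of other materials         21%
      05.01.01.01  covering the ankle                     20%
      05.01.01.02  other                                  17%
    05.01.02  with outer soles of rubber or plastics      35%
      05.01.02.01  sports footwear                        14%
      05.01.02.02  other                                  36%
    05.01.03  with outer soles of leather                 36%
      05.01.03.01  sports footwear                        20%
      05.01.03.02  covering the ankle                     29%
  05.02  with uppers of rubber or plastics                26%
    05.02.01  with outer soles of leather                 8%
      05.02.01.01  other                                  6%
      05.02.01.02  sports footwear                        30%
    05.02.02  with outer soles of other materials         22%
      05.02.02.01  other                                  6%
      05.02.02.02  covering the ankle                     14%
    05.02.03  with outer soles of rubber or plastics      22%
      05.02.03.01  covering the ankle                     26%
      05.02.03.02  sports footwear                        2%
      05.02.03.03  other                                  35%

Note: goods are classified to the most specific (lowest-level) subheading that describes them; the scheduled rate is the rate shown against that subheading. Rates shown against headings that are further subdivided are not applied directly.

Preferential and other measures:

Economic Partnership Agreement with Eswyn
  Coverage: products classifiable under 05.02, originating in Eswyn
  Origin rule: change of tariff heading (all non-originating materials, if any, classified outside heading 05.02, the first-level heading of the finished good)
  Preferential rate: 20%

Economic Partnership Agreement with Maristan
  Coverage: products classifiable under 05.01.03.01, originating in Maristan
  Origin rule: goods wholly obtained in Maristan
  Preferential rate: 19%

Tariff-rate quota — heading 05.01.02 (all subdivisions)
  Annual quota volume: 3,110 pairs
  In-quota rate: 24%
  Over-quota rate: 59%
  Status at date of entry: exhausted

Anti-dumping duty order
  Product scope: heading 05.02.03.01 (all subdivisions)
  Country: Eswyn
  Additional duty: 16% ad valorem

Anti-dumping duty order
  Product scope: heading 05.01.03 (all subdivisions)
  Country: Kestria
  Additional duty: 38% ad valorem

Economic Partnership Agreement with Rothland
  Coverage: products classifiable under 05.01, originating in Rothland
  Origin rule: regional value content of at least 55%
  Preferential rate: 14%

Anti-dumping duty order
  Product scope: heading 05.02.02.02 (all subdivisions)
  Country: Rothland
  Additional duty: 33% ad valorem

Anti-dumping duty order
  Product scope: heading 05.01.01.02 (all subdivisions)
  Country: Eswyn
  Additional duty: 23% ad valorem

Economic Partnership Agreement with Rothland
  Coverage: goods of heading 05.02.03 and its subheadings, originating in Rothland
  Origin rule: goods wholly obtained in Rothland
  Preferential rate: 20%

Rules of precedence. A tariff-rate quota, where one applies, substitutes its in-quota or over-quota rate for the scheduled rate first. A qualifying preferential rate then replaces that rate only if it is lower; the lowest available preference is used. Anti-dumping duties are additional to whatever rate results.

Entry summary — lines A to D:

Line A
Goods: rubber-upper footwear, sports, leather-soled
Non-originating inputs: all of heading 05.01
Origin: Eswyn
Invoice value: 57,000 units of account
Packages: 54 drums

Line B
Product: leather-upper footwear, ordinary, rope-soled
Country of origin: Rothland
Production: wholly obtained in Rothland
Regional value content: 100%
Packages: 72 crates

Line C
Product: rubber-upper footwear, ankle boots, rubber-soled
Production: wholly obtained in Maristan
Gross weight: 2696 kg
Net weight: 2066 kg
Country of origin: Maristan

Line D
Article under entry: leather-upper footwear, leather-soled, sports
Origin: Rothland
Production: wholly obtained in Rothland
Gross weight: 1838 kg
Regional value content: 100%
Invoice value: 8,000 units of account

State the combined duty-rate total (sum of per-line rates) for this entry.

74%

Line A: rubber-upper → 05.02; leather-soled → 05.02.01; sports → 05.02.01.02. Scheduled 30%. Eswyn agreement on 05.02: CTH met → 20% available; preferential 20%. → 20%.
Line B: leather-upper → 05.01; rope-soled → 05.01.01; ordinary → 05.01.01.02. Scheduled 17%. Rothland agreement on 05.01: RVC ≥ 55% → 14% available; Rothland agreement on 05.02.03: 05.01.01.02 not covered; preferential 14%. → 14%.
Line C: rubber-upper → 05.02; rubber-soled → 05.02.03; ankle boots → 05.02.03.01. Scheduled 26%. Maristan agreement on 05.01.03.01: 05.02.03.01 not covered. → 26%.
Line D: leather-upper → 05.01; leather-soled → 05.01.03; sports → 05.01.03.01. Scheduled 20%. Rothland agreement on 05.01: RVC ≥ 55% → 14% available; Rothland agreement on 05.02.03: 05.01.03.01 not covered; preferential 14%. → 14%.
Sum: 20% + 14% + 26% + 14% = 74%.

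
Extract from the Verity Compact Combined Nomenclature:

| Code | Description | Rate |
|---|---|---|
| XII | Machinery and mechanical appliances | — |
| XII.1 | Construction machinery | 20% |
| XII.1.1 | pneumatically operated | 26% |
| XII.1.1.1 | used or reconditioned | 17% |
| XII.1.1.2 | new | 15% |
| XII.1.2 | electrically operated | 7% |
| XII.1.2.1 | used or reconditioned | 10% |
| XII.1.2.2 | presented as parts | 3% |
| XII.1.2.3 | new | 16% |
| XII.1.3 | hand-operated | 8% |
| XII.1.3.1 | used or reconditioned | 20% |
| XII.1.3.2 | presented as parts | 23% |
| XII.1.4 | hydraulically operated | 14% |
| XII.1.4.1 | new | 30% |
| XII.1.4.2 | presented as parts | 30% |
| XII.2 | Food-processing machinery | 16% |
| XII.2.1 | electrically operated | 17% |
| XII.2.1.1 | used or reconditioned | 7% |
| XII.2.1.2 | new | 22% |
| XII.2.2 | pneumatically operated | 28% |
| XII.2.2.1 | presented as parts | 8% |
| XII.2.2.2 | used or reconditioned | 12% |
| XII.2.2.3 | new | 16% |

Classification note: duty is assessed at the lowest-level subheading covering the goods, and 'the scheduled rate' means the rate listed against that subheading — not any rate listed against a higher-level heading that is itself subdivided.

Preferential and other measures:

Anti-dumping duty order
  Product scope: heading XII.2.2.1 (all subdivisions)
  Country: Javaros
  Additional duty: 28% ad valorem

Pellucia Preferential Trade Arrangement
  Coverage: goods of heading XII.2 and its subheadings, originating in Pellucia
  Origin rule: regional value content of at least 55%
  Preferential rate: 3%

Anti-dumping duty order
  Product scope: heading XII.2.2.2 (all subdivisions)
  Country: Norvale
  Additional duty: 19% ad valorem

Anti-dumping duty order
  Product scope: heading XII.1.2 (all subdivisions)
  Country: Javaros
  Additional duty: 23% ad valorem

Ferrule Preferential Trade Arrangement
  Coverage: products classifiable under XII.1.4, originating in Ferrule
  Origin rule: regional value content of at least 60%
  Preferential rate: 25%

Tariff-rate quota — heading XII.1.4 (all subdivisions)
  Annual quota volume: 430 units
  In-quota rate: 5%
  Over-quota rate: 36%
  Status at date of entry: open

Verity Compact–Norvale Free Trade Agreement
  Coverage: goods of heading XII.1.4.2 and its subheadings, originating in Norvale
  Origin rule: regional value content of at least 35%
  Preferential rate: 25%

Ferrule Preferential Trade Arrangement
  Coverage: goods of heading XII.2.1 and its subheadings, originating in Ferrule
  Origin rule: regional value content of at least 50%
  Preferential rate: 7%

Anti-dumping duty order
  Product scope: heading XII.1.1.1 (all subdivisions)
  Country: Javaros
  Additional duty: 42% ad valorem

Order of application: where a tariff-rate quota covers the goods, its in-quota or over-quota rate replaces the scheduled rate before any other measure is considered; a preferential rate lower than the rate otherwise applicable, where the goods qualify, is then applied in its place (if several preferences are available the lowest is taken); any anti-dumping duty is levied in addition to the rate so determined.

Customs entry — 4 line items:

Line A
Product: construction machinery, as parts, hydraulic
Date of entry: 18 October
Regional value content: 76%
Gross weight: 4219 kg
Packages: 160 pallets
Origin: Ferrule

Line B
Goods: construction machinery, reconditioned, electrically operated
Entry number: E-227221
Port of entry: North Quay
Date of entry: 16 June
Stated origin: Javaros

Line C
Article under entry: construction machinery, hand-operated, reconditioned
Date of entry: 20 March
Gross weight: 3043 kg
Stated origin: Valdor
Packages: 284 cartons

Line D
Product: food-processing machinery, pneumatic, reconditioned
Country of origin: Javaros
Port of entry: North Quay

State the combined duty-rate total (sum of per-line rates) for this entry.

Line A: construction → XII.1; hydraulic → XII.1.4; as parts → XII.1.4.2. Scheduled 30%. quota on XII.1.4 open → in-quota 5%; Ferrule agreement on XII.1.4: RVC ≥ 60% → 25% available; Ferrule agreement on XII.2.1: XII.1.4.2 not covered; preference 25% not lower than 5% → no reduction. → 5%.
Line B: construction → XII.1; electrically operated → XII.1.2; reconditioned → XII.1.2.1. Scheduled 10%. anti-dumping (Javaros, XII.1.2): +23%; total 10% + 23% = 33%. → 33%.
Line C: construction → XII.1; hand-operated → XII.1.3; reconditioned → XII.1.3.1. Scheduled 20%. No special measure applies. → 20%.
Line D: food-processing → XII.2; pneumatic → XII.2.2; reconditioned → XII.2.2.2. Scheduled 12%. No special measure applies. → 12%.
Sum: 5% + 33% + 20% + 12% = 70%.

70%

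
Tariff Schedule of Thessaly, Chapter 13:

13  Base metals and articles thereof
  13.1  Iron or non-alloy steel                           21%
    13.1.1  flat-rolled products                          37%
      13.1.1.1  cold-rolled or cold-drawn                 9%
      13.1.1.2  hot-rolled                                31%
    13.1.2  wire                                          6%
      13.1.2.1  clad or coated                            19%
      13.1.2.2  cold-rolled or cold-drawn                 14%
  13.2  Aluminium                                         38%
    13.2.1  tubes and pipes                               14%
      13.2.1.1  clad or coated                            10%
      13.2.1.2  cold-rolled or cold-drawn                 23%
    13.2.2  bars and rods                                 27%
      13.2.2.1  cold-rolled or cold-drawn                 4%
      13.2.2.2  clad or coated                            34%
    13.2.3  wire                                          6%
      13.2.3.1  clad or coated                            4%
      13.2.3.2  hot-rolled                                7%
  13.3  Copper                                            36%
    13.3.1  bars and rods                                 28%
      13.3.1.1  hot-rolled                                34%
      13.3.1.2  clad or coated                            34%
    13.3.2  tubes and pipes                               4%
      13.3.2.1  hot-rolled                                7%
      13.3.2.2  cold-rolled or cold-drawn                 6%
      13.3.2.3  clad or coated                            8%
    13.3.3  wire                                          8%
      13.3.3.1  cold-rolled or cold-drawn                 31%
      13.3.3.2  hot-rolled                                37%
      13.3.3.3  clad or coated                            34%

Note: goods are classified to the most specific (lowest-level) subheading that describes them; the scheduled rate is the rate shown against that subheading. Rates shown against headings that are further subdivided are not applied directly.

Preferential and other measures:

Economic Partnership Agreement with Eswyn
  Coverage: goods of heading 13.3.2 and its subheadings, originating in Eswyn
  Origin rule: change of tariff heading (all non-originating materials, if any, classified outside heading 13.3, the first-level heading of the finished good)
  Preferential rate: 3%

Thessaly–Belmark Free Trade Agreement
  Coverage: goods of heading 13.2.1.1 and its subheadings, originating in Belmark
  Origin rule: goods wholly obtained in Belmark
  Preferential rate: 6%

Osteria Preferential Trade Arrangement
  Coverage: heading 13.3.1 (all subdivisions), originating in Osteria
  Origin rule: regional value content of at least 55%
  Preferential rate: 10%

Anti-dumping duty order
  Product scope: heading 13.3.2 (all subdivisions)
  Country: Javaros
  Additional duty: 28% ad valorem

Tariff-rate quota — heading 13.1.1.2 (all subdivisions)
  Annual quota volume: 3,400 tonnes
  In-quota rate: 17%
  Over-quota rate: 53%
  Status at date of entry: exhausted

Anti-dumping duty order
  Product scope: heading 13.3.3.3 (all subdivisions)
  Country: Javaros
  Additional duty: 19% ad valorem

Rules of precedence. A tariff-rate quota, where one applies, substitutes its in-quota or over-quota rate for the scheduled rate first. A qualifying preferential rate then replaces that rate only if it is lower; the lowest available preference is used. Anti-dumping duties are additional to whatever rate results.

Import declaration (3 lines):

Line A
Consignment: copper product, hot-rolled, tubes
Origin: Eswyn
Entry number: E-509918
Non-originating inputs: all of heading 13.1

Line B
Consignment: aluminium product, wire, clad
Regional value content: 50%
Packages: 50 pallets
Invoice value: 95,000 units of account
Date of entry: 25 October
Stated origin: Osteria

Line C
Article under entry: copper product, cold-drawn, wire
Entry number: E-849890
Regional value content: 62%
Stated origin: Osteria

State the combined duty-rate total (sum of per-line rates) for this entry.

38%

Line A: copper → 13.3; tubes → 13.3.2; hot-rolled → 13.3.2.1. Scheduled 7%. Eswyn agreement on 13.3.2: CTH met → 3% available; preferential 3%. → 3%.
Line B: aluminium → 13.2; wire → 13.2.3; clad → 13.2.3.1. Scheduled 4%. Osteria agreement on 13.3.1: 13.2.3.1 not covered. → 4%.
Line C: copper → 13.3; wire → 13.3.3; cold-drawn → 13.3.3.1. Scheduled 31%. Osteria agreement on 13.3.1: 13.3.3.1 not covered. → 31%.
Sum: 3% + 4% + 31% = 38%.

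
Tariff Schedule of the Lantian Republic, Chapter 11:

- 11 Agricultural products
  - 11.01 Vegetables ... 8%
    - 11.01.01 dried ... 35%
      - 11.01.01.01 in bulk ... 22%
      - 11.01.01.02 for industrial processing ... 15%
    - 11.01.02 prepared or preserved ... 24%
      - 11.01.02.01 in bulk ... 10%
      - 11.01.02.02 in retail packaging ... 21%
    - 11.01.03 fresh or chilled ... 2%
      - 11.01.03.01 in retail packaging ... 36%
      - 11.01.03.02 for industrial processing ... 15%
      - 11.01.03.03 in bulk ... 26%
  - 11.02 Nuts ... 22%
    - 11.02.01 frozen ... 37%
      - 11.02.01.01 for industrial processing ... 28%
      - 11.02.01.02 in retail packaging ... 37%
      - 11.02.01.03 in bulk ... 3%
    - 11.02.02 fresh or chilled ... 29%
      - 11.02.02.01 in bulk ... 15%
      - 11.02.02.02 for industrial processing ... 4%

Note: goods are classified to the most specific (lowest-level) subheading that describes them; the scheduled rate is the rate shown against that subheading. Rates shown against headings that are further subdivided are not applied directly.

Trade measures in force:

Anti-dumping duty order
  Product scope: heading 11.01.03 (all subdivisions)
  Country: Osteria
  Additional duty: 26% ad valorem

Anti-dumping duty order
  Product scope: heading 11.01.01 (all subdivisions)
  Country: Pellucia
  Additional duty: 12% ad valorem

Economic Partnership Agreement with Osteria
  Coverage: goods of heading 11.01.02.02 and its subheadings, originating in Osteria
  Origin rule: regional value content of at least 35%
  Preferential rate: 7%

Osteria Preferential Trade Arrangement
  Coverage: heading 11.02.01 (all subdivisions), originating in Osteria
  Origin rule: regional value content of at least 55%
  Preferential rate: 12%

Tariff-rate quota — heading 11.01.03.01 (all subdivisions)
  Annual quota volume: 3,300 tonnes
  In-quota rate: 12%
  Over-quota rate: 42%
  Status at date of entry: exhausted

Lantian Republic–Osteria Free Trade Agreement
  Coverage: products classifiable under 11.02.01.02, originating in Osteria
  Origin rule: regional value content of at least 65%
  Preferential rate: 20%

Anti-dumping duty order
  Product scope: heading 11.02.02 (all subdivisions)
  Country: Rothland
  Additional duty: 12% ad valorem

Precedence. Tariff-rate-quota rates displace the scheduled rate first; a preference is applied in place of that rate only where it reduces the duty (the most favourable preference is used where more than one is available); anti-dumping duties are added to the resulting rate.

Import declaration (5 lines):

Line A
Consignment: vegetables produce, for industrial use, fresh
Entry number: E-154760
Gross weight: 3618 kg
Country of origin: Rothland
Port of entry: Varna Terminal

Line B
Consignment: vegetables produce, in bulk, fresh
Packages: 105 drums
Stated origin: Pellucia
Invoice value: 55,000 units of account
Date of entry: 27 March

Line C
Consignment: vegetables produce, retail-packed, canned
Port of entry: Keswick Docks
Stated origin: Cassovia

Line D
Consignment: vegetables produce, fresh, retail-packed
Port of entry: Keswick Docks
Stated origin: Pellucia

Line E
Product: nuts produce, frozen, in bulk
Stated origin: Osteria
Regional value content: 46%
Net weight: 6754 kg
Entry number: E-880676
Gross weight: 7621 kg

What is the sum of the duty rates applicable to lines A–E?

107%

Line A: vegetables → 11.01; fresh → 11.01.03; for industrial use → 11.01.03.02. Scheduled 15%. No special measure applies. → 15%.
Line B: vegetables → 11.01; fresh → 11.01.03; in bulk → 11.01.03.03. Scheduled 26%. No special measure applies. → 26%.
Line C: vegetables → 11.01; canned → 11.01.02; retail-packed → 11.01.02.02. Scheduled 21%. No special measure applies. → 21%.
Line D: vegetables → 11.01; fresh → 11.01.03; retail-packed → 11.01.03.01. Scheduled 36%. quota on 11.01.03.01 exhausted → over-quota 42%. → 42%.
Line E: nuts → 11.02; frozen → 11.02.01; in bulk → 11.02.01.03. Scheduled 3%. Osteria agreement on 11.01.02.02: 11.02.01.03 not covered; Osteria agreement on 11.02.01: RVC < 55%; Osteria agreement on 11.02.01.02: 11.02.01.03 not covered. → 3%.
Sum: 15% + 26% + 21% + 42% + 3% = 107%.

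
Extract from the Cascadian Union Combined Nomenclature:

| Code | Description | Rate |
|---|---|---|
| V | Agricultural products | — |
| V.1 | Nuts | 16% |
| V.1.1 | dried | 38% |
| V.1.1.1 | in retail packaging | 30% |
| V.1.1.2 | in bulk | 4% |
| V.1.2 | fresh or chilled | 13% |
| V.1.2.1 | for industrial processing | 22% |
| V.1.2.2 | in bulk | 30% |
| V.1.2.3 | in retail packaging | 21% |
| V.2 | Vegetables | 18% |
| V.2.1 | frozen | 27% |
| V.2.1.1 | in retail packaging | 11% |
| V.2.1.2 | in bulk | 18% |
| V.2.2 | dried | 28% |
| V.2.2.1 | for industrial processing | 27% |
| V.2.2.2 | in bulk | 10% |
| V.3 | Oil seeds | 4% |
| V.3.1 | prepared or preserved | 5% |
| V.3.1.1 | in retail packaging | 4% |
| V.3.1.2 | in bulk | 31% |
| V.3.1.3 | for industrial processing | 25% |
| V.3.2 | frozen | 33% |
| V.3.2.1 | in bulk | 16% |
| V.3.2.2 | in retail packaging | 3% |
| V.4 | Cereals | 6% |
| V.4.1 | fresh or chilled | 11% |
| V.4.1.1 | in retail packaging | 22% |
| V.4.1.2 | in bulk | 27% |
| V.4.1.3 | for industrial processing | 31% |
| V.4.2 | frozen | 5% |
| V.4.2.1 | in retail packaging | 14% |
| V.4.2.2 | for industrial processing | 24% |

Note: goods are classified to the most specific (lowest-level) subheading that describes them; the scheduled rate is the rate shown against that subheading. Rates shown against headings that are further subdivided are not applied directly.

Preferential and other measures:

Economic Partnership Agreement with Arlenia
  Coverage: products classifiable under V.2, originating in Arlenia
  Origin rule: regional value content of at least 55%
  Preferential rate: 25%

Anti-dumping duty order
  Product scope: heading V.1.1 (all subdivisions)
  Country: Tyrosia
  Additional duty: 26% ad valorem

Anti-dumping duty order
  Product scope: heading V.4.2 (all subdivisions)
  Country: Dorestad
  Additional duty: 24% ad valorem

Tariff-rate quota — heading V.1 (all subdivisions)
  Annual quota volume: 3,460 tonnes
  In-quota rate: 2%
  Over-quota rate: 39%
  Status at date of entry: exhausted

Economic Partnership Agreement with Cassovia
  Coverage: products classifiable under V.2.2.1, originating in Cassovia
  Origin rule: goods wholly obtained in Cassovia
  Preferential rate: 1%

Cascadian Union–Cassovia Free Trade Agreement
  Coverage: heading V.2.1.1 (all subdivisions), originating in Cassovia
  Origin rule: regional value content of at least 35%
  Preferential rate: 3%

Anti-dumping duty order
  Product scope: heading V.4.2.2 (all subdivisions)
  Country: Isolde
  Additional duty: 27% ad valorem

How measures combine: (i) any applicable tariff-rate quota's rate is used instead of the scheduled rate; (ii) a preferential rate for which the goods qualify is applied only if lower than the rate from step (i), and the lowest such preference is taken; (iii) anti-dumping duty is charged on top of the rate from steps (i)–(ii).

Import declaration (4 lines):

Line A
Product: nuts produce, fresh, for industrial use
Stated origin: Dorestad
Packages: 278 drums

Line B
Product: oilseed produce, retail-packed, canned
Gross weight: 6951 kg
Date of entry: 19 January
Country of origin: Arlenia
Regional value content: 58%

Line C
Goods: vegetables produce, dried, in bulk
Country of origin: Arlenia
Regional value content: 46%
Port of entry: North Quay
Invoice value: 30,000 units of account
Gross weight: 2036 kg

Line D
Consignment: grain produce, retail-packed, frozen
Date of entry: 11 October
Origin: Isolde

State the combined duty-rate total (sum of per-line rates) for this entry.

Line A: nuts → V.1; fresh → V.1.2; for industrial use → V.1.2.1. Scheduled 22%. quota on V.1 exhausted → over-quota 39%. → 39%.
Line B: oilseed → V.3; canned → V.3.1; retail-packed → V.3.1.1. Scheduled 4%. Arlenia agreement on V.2: V.3.1.1 not covered. → 4%.
Line C: vegetables → V.2; dried → V.2.2; in bulk → V.2.2.2. Scheduled 10%. Arlenia agreement on V.2: RVC < 55%. → 10%.
Line D: grain → V.4; frozen → V.4.2; retail-packed → V.4.2.1. Scheduled 14%. No special measure applies. → 14%.
Sum: 39% + 4% + 10% + 14% = 67%.

67%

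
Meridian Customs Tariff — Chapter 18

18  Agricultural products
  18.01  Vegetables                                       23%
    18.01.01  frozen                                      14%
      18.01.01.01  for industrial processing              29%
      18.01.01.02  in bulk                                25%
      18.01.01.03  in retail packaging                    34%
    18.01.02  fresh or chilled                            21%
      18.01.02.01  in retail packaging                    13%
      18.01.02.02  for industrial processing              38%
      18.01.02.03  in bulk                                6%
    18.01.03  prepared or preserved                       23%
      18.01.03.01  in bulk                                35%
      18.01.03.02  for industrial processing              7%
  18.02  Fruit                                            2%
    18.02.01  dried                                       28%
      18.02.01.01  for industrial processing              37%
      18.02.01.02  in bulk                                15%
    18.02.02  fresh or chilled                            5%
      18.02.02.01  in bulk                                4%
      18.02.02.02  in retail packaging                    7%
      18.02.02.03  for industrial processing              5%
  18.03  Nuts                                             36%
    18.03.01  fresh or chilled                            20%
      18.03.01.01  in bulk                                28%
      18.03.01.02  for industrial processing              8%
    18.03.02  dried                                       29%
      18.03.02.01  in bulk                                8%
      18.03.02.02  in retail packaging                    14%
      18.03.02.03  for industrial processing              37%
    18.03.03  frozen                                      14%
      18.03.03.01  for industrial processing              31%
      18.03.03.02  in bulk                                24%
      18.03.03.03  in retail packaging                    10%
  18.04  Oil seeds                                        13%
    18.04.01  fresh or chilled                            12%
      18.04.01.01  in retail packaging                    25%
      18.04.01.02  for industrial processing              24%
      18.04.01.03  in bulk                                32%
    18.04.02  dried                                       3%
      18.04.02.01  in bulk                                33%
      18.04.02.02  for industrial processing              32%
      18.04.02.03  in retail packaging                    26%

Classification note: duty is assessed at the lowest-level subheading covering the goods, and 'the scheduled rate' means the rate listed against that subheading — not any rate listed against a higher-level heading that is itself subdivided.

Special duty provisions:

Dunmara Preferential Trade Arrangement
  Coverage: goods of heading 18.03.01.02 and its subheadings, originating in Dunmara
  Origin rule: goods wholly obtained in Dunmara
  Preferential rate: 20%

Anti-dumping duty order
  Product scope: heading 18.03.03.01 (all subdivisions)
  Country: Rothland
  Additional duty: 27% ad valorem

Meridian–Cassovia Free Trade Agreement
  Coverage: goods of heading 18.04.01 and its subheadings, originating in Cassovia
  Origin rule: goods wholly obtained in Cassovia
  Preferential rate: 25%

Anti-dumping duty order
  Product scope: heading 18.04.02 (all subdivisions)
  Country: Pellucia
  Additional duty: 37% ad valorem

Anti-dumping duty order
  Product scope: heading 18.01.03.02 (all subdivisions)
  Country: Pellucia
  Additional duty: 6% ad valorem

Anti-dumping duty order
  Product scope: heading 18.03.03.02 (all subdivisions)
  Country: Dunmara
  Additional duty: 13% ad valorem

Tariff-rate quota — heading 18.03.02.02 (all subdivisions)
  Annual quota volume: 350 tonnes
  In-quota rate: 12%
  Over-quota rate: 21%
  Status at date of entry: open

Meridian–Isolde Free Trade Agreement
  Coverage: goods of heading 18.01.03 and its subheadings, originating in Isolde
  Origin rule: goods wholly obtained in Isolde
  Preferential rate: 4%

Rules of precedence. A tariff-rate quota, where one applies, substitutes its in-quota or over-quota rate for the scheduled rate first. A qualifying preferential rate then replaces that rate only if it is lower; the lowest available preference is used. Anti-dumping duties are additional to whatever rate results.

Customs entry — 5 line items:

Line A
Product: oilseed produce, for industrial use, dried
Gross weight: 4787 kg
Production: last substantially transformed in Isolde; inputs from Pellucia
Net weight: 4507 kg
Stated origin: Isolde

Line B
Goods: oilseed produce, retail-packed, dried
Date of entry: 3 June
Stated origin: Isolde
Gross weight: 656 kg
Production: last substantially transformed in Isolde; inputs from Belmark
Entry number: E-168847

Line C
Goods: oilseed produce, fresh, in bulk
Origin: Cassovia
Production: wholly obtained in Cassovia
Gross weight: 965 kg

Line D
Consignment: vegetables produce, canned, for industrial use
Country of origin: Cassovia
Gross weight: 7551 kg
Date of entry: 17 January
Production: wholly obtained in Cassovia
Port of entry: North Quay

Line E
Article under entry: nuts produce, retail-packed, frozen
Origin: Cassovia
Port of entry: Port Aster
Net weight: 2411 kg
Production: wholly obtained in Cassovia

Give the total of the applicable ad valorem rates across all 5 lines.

100%

Line A: oilseed → 18.04; dried → 18.04.02; for industrial use → 18.04.02.02. Scheduled 32%. Isolde agreement on 18.01.03: 18.04.02.02 not covered. → 32%.
Line B: oilseed → 18.04; dried → 18.04.02; retail-packed → 18.04.02.03. Scheduled 26%. Isolde agreement on 18.01.03: 18.04.02.03 not covered. → 26%.
Line C: oilseed → 18.04; fresh → 18.04.01; in bulk → 18.04.01.03. Scheduled 32%. Cassovia agreement on 18.04.01: wholly obtained → 25% available; preferential 25%. → 25%.
Line D: vegetables → 18.01; canned → 18.01.03; for industrial use → 18.01.03.02. Scheduled 7%. Cassovia agreement on 18.04.01: 18.01.03.02 not covered. → 7%.
Line E: nuts → 18.03; frozen → 18.03.03; retail-packed → 18.03.03.03. Scheduled 10%. Cassovia agreement on 18.04.01: 18.03.03.03 not covered. → 10%.
Sum: 32% + 26% + 25% + 7% + 10% = 100%.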